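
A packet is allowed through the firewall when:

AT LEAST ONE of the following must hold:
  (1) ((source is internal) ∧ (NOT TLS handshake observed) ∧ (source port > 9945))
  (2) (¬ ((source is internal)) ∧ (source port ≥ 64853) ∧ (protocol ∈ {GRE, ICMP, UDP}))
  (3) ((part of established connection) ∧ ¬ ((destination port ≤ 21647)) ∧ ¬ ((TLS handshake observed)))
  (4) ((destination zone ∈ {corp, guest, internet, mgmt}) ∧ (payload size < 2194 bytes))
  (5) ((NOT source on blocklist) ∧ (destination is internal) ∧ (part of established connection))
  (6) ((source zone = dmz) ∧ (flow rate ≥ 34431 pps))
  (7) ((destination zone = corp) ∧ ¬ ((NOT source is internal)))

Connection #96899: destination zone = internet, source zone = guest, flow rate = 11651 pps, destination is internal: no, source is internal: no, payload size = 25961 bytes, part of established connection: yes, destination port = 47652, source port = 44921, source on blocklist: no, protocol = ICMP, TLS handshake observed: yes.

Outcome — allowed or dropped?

Dropped

Atomic conditions:
  source is internal: no → false
  NOT TLS handshake observed: yes → false
  source port > 9945: 44921 > 9945 is true
  source port ≥ 64853: 44921 ≥ 64853 is false
  protocol ∈ {GRE, ICMP, UDP}: ICMP is in the set → true
  part of established connection: yes → true
  destination port ≤ 21647: 47652 ≤ 21647 is false
  TLS handshake observed: yes → true
  destination zone ∈ {corp, guest, internet, mgmt}: internet is in the set → true
  payload size < 2194 bytes: 25961 < 2194 is false
  NOT source on blocklist: no → true
  destination is internal: no → false
  source zone = dmz: guest == dmz is false
  flow rate ≥ 34431 pps: 11651 ≥ 34431 is false
  destination zone = corp: internet == corp is false
  NOT source is internal: no → true
Combine:
[1] false AND false AND true = false
[2.1] NOT false = true
[2] true AND false AND true = false
[3.2] NOT false = true
[3.3] NOT true = false
[3] true AND true AND false = false
[4] true AND false = false
[5] true AND false AND true = false
[6] false AND false = false
[7.2] NOT true = false
[7] false AND false = false
[root] false OR false OR false OR false OR false OR false OR false = false
Overall: false → dropped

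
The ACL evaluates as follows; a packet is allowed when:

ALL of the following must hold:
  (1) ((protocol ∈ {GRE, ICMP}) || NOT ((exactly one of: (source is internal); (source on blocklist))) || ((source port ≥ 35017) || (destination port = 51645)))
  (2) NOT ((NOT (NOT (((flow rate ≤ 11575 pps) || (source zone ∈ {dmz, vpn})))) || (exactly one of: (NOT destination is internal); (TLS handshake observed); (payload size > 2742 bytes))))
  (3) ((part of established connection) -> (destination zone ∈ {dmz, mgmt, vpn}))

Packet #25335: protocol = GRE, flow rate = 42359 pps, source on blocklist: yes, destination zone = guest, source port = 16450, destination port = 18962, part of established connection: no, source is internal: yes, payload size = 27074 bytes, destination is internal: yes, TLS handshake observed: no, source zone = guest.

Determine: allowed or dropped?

Atomic conditions:
  protocol ∈ {GRE, ICMP}: GRE is in the set → true
  source is internal: yes → true
  source on blocklist: yes → true
  source port ≥ 35017: 16450 ≥ 35017 is false
  destination port = 51645: 18962 == 51645 is false
  flow rate ≤ 11575 pps: 42359 ≤ 11575 is false
  source zone ∈ {dmz, vpn}: guest is not in the set → false
  NOT destination is internal: yes → false
  TLS handshake observed: no → false
  payload size > 2742 bytes: 27074 > 2742 is true
  part of established connection: no → false
  destination zone ∈ {dmz, mgmt, vpn}: guest is not in the set → false
Combine:
[1.2.1] exactly-one(true, true) = false
[1.2] NOT false = true
[1.3] false OR false = false
[1] true OR true OR false = true
[2.1.1.1.1] false OR false = false
[2.1.1.1] NOT false = true
[2.1.1] NOT true = false
[2.1.2] exactly-one(false, false, true) = true
[2.1] false OR true = true
[2] NOT true = false
[3] false → false (antecedent false ⇒ implication holds) = true
[root] true AND false AND true = false
Overall: false → dropped

Dropped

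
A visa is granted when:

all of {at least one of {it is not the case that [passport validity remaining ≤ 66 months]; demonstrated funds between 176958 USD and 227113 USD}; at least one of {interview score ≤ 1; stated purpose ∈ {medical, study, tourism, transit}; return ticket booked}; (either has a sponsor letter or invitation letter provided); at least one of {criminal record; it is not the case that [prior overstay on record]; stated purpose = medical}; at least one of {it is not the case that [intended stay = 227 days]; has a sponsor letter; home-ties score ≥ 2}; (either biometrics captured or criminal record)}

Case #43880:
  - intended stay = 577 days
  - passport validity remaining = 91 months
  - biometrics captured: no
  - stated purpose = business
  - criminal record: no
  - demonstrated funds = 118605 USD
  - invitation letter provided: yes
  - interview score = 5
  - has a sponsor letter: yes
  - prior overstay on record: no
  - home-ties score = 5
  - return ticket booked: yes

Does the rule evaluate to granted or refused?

Atomic conditions:
  passport validity remaining ≤ 66 months: 91 ≤ 66 is false
  demonstrated funds between 176958 USD and 227113 USD: 118605 in [176958, 227113] is false
  interview score ≤ 1: 5 ≤ 1 is false
  stated purpose ∈ {medical, study, tourism, transit}: business is not in the set → false
  return ticket booked: yes → true
  has a sponsor letter: yes → true
  invitation letter provided: yes → true
  criminal record: no → false
  prior overstay on record: no → false
  stated purpose = medical: business == medical is false
  intended stay = 227 days: 577 == 227 is false
  home-ties score ≥ 2: 5 ≥ 2 is true
  biometrics captured: no → false
Combine:
[1.1] NOT false = true
[1] true OR false = true
[2] false OR false OR true = true
[3] true OR true = true
[4.2] NOT false = true
[4] false OR true OR false = true
[5.1] NOT false = true
[5] true OR true OR true = true
[6] false OR false = false
[root] true AND true AND true AND true AND true AND false = false
Overall: false → refused

Refused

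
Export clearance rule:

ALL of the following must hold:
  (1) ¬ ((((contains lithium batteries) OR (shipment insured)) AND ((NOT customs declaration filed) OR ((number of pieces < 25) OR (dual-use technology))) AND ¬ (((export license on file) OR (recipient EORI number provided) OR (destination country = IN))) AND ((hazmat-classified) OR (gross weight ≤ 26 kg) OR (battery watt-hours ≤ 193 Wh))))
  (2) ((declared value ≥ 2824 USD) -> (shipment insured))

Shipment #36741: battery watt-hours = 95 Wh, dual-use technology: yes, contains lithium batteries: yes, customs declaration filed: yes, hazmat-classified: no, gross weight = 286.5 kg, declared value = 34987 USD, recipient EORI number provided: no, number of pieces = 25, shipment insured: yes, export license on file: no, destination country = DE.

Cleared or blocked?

Atomic conditions:
  contains lithium batteries: yes → true
  shipment insured: yes → true
  NOT customs declaration filed: yes → false
  number of pieces < 25: 25 < 25 is false
  dual-use technology: yes → true
  export license on file: no → false
  recipient EORI number provided: no → false
  destination country = IN: DE == IN is false
  hazmat-classified: no → false
  gross weight ≤ 26 kg: 286.5 ≤ 26 is false
  battery watt-hours ≤ 193 Wh: 95 ≤ 193 is true
  declared value ≥ 2824 USD: 34987 ≥ 2824 is true
Combine:
[1.1.1] true OR true = true
[1.1.2.2] false OR true = true
[1.1.2] false OR true = true
[1.1.3.1] false OR false OR false = false
[1.1.3] NOT false = true
[1.1.4] false OR false OR true = true
[1.1] true AND true AND true AND true = true
[1] NOT true = false
[2] true → true = true
[root] false AND true = false
Overall: false → blocked

Blocked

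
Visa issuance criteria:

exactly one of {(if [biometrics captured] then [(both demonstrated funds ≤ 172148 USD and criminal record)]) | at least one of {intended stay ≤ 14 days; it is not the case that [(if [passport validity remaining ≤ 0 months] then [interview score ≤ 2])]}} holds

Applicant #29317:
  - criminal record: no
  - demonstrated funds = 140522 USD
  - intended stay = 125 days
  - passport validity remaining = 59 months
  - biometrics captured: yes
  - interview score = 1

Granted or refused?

Refused

Atomic conditions:
  biometrics captured: yes → true
  demonstrated funds ≤ 172148 USD: 140522 ≤ 172148 is true
  criminal record: no → false
  intended stay ≤ 14 days: 125 ≤ 14 is false
  passport validity remaining ≤ 0 months: 59 ≤ 0 is false
  interview score ≤ 2: 1 ≤ 2 is true
Combine:
[1.2] true AND false = false
[1] true → false = false
[2.2.1] false → true (antecedent false ⇒ implication holds) = true
[2.2] NOT true = false
[2] false OR false = false
[root] exactly-one(false, false) = false
Overall: false → refused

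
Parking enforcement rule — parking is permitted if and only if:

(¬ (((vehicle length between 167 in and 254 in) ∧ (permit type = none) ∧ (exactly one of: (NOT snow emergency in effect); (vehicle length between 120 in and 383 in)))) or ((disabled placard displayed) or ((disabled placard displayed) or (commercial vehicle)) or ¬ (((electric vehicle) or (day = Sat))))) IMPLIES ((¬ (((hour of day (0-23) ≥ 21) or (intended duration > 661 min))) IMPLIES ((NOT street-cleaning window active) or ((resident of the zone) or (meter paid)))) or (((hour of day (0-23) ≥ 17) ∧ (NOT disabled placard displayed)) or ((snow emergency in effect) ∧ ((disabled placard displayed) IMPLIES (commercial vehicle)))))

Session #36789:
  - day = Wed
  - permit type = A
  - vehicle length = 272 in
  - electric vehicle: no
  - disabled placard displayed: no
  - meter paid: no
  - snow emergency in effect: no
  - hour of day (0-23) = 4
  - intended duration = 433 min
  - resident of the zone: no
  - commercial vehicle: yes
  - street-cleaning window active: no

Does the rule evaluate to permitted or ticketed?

Atomic conditions:
  vehicle length between 167 in and 254 in: 272 in [167, 254] is false
  permit type = none: A == none is false
  NOT snow emergency in effect: no → true
  vehicle length between 120 in and 383 in: 272 in [120, 383] is true
  disabled placard displayed: no → false
  commercial vehicle: yes → true
  electric vehicle: no → false
  day = Sat: Wed == Sat is false
  hour of day (0-23) ≥ 21: 4 ≥ 21 is false
  intended duration > 661 min: 433 > 661 is false
  NOT street-cleaning window active: no → true
  resident of the zone: no → false
  meter paid: no → false
  hour of day (0-23) ≥ 17: 4 ≥ 17 is false
  NOT disabled placard displayed: no → true
  snow emergency in effect: no → false
Combine:
[1.1.1.3] exactly-one(true, true) = false
[1.1.1] false AND false AND false = false
[1.1] NOT false = true
[1.2.2] false OR true = true
[1.2.3.1] false OR false = false
[1.2.3] NOT false = true
[1.2] false OR true OR true = true
[1] true OR true = true
[2.1.1.1] false OR false = false
[2.1.1] NOT false = true
[2.1.2.2] false OR false = false
[2.1.2] true OR false = true
[2.1] true → true = true
[2.2.1] false AND true = false
[2.2.2.2] false → true (antecedent false ⇒ implication holds) = true
[2.2.2] false AND true = false
[2.2] false OR false = false
[2] true OR false = true
[root] true → true = true
Overall: true → permitted

Permitted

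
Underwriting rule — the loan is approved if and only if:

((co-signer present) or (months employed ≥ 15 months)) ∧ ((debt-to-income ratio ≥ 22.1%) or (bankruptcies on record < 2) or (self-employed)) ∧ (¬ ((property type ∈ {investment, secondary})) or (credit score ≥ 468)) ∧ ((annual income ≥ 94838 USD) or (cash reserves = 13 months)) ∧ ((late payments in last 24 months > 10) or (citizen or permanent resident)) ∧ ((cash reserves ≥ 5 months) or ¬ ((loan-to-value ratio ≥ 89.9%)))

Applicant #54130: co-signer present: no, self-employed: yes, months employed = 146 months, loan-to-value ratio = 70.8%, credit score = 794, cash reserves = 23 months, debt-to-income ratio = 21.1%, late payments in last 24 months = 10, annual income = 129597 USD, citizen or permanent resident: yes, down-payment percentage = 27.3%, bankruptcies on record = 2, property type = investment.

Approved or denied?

Atomic conditions:
  co-signer present: no → false
  months employed ≥ 15 months: 146 ≥ 15 is true
  debt-to-income ratio ≥ 22.1%: 21.1 ≥ 22.1 is false
  bankruptcies on record < 2: 2 < 2 is false
  self-employed: yes → true
  property type ∈ {investment, secondary}: investment is in the set → true
  credit score ≥ 468: 794 ≥ 468 is true
  annual income ≥ 94838 USD: 129597 ≥ 94838 is true
  cash reserves = 13 months: 23 == 13 is false
  late payments in last 24 months > 10: 10 > 10 is false
  citizen or permanent resident: yes → true
  cash reserves ≥ 5 months: 23 ≥ 5 is true
  loan-to-value ratio ≥ 89.9%: 70.8 ≥ 89.9 is false
Combine:
[1] false OR true = true
[2] false OR false OR true = true
[3.1] NOT true = false
[3] false OR true = true
[4] true OR false = true
[5] false OR true = true
[6.2] NOT false = true
[6] true OR true = true
[root] true AND true AND true AND true AND true AND true = true
Overall: true → approved

Approved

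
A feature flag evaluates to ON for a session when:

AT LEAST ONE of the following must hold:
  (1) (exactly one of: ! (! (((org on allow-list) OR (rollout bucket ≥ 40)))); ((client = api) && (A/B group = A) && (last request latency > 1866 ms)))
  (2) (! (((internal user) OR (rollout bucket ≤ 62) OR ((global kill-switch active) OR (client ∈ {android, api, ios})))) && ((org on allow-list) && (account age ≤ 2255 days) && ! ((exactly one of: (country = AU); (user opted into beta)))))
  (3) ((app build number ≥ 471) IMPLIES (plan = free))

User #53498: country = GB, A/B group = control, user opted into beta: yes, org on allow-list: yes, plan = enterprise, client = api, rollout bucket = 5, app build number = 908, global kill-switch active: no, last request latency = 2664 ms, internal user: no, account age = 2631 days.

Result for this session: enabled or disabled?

Enabled

Atomic conditions:
  org on allow-list: yes → true
  rollout bucket ≥ 40: 5 ≥ 40 is false
  client = api: api == api is true
  A/B group = A: control == A is false
  last request latency > 1866 ms: 2664 > 1866 is true
  internal user: no → false
  rollout bucket ≤ 62: 5 ≤ 62 is true
  global kill-switch active: no → false
  client ∈ {android, api, ios}: api is in the set → true
  account age ≤ 2255 days: 2631 ≤ 2255 is false
  country = AU: GB == AU is false
  user opted into beta: yes → true
  app build number ≥ 471: 908 ≥ 471 is true
  plan = free: enterprise == free is false
Combine:
[1.1.1.1] true OR false = true
[1.1.1] NOT true = false
[1.1] NOT false = true
[1.2] true AND false AND true = false
[1] exactly-one(true, false) = true
[2.1.1.3] false OR true = true
[2.1.1] false OR true OR true = true
[2.1] NOT true = false
[2.2.3.1] exactly-one(false, true) = true
[2.2.3] NOT true = false
[2.2] true AND false AND false = false
[2] false AND false = false
[3] true → false = false
[root] true OR false OR false = true
Overall: true → enabled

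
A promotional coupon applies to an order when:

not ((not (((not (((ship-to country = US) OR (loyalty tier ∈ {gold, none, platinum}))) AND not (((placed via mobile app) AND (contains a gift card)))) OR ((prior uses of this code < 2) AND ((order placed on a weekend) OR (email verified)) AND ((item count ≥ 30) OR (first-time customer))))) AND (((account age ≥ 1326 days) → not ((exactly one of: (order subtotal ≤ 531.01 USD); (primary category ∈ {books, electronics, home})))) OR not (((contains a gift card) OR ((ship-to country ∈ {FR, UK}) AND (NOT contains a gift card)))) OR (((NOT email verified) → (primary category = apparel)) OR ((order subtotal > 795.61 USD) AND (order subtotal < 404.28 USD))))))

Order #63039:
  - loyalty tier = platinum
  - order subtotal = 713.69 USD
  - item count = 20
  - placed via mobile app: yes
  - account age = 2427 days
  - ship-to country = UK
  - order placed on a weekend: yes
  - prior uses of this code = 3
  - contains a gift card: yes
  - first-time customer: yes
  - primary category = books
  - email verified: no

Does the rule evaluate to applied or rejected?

Applied

Atomic conditions:
  ship-to country = US: UK == US is false
  loyalty tier ∈ {gold, none, platinum}: platinum is in the set → true
  placed via mobile app: yes → true
  contains a gift card: yes → true
  prior uses of this code < 2: 3 < 2 is false
  order placed on a weekend: yes → true
  email verified: no → false
  item count ≥ 30: 20 ≥ 30 is false
  first-time customer: yes → true
  account age ≥ 1326 days: 2427 ≥ 1326 is true
  order subtotal ≤ 531.01 USD: 713.69 ≤ 531.01 is false
  primary category ∈ {books, electronics, home}: books is in the set → true
  ship-to country ∈ {FR, UK}: UK is in the set → true
  NOT contains a gift card: yes → false
  NOT email verified: no → true
  primary category = apparel: books == apparel is false
  order subtotal > 795.61 USD: 713.69 > 795.61 is false
  order subtotal < 404.28 USD: 713.69 < 404.28 is false
Combine:
[1.1.1.1.1.1] false OR true = true
[1.1.1.1.1] NOT true = false
[1.1.1.1.2.1] true AND true = true
[1.1.1.1.2] NOT true = false
[1.1.1.1] false AND false = false
[1.1.1.2.2] true OR false = true
[1.1.1.2.3] false OR true = true
[1.1.1.2] false AND true AND true = false
[1.1.1] false OR false = false
[1.1] NOT false = true
[1.2.1.2.1] exactly-one(false, true) = true
[1.2.1.2] NOT true = false
[1.2.1] true → false = false
[1.2.2.1.2] true AND false = false
[1.2.2.1] true OR false = true
[1.2.2] NOT true = false
[1.2.3.1] true → false = false
[1.2.3.2] false AND false = false
[1.2.3] false OR false = false
[1.2] false OR false OR false = false
[1] true AND false = false
[root] NOT false = true
Overall: true → applied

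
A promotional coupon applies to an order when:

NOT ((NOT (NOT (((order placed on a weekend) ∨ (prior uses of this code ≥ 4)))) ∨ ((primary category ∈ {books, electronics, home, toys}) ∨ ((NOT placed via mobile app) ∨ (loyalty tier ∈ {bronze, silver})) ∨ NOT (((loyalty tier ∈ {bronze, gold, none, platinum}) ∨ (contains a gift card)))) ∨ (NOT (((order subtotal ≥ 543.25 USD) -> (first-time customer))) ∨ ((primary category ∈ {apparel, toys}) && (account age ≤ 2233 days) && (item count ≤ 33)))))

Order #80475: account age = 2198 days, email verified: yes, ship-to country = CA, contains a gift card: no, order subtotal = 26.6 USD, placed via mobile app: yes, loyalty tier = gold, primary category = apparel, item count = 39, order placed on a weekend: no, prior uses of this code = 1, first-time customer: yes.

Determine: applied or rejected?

Atomic conditions:
  order placed on a weekend: no → false
  prior uses of this code ≥ 4: 1 ≥ 4 is false
  primary category ∈ {books, electronics, home, toys}: apparel is not in the set → false
  NOT placed via mobile app: yes → false
  loyalty tier ∈ {bronze, silver}: gold is not in the set → false
  loyalty tier ∈ {bronze, gold, none, platinum}: gold is in the set → true
  contains a gift card: no → false
  order subtotal ≥ 543.25 USD: 26.6 ≥ 543.25 is false
  first-time customer: yes → true
  primary category ∈ {apparel, toys}: apparel is in the set → true
  account age ≤ 2233 days: 2198 ≤ 2233 is true
  item count ≤ 33: 39 ≤ 33 is false
Combine:
[1.1.1.1] false OR false = false
[1.1.1] NOT false = true
[1.1] NOT true = false
[1.2.2] false OR false = false
[1.2.3.1] true OR false = true
[1.2.3] NOT true = false
[1.2] false OR false OR false = false
[1.3.1.1] false → true (antecedent false ⇒ implication holds) = true
[1.3.1] NOT true = false
[1.3.2] true AND true AND false = false
[1.3] false OR false = false
[1] false OR false OR false = false
[root] NOT false = true
Overall: true → applied

Applied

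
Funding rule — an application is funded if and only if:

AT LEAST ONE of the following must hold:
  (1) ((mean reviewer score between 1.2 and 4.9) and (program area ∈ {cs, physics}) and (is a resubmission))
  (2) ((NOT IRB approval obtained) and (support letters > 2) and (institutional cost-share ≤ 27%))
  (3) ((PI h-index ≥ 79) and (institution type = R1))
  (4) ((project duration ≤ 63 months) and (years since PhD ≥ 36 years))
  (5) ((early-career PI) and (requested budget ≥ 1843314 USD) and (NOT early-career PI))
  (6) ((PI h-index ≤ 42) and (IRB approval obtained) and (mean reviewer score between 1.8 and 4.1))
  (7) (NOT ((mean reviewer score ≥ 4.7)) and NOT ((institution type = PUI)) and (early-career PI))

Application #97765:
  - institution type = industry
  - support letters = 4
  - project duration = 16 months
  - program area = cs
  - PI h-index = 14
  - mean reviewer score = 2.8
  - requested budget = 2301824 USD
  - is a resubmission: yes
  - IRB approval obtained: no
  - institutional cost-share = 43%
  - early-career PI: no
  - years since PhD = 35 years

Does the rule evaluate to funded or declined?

Atomic conditions:
  mean reviewer score between 1.2 and 4.9: 2.8 in [1.2, 4.9] is true
  program area ∈ {cs, physics}: cs is in the set → true
  is a resubmission: yes → true
  NOT IRB approval obtained: no → true
  support letters > 2: 4 > 2 is true
  institutional cost-share ≤ 27%: 43 ≤ 27 is false
  PI h-index ≥ 79: 14 ≥ 79 is false
  institution type = R1: industry == R1 is false
  project duration ≤ 63 months: 16 ≤ 63 is true
  years since PhD ≥ 36 years: 35 ≥ 36 is false
  early-career PI: no → false
  requested budget ≥ 1843314 USD: 2301824 ≥ 1843314 is true
  NOT early-career PI: no → true
  PI h-index ≤ 42: 14 ≤ 42 is true
  IRB approval obtained: no → false
  mean reviewer score between 1.8 and 4.1: 2.8 in [1.8, 4.1] is true
  mean reviewer score ≥ 4.7: 2.8 ≥ 4.7 is false
  institution type = PUI: industry == PUI is false
Combine:
[1] true AND true AND true = true
[2] true AND true AND false = false
[3] false AND false = false
[4] true AND false = false
[5] false AND true AND true = false
[6] true AND false AND true = false
[7.1] NOT false = true
[7.2] NOT false = true
[7] true AND true AND false = false
[root] true OR false OR false OR false OR false OR false OR false = true
Overall: true → funded

Funded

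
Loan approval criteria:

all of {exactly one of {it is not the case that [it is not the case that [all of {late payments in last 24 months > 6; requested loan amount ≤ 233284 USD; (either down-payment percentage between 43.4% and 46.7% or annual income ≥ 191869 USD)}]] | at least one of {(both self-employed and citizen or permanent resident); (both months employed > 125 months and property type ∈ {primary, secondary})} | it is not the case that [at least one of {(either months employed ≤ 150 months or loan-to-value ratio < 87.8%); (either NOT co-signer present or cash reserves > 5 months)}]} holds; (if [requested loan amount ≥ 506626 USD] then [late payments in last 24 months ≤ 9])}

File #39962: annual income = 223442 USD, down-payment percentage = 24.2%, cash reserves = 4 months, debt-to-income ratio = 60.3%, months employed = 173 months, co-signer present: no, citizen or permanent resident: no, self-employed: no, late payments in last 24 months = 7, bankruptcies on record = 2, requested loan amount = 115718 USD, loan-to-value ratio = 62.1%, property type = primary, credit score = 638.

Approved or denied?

Atomic conditions:
  late payments in last 24 months > 6: 7 > 6 is true
  requested loan amount ≤ 233284 USD: 115718 ≤ 233284 is true
  down-payment percentage between 43.4% and 46.7%: 24.2 in [43.4, 46.7] is false
  annual income ≥ 191869 USD: 223442 ≥ 191869 is true
  self-employed: no → false
  citizen or permanent resident: no → false
  months employed > 125 months: 173 > 125 is true
  property type ∈ {primary, secondary}: primary is in the set → true
  months employed ≤ 150 months: 173 ≤ 150 is false
  loan-to-value ratio < 87.8%: 62.1 < 87.8 is true
  NOT co-signer present: no → true
  cash reserves > 5 months: 4 > 5 is false
  requested loan amount ≥ 506626 USD: 115718 ≥ 506626 is false
  late payments in last 24 months ≤ 9: 7 ≤ 9 is true
Combine:
[1.1.1.1.3] false OR true = true
[1.1.1.1] true AND true AND true = true
[1.1.1] NOT true = false
[1.1] NOT false = true
[1.2.1] false AND false = false
[1.2.2] true AND true = true
[1.2] false OR true = true
[1.3.1.1] false OR true = true
[1.3.1.2] true OR false = true
[1.3.1] true OR true = true
[1.3] NOT true = false
[1] exactly-one(true, true, false) = false
[2] false → true (antecedent false ⇒ implication holds) = true
[root] false AND true = false
Overall: false → denied

Denied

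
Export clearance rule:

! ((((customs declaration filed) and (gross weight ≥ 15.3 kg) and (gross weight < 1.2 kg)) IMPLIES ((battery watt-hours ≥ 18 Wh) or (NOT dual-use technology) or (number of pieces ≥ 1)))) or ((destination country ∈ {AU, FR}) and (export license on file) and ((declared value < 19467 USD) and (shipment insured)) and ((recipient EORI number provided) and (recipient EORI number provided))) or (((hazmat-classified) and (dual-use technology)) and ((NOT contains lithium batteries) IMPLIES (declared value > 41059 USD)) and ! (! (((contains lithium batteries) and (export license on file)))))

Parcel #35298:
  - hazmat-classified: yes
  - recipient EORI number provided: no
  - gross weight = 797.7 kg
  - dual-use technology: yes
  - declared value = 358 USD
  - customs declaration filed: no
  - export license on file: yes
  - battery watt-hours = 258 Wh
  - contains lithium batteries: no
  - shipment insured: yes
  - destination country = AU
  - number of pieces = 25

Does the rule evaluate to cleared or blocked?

Blocked

Atomic conditions:
  customs declaration filed: no → false
  gross weight ≥ 15.3 kg: 797.7 ≥ 15.3 is true
  gross weight < 1.2 kg: 797.7 < 1.2 is false
  battery watt-hours ≥ 18 Wh: 258 ≥ 18 is true
  NOT dual-use technology: yes → false
  number of pieces ≥ 1: 25 ≥ 1 is true
  destination country ∈ {AU, FR}: AU is in the set → true
  export license on file: yes → true
  declared value < 19467 USD: 358 < 19467 is true
  shipment insured: yes → true
  recipient EORI number provided: no → false
  hazmat-classified: yes → true
  dual-use technology: yes → true
  NOT contains lithium batteries: no → true
  declared value > 41059 USD: 358 > 41059 is false
  contains lithium batteries: no → false
Combine:
[1.1.1] false AND true AND false = false
[1.1.2] true OR false OR true = true
[1.1] false → true (antecedent false ⇒ implication holds) = true
[1] NOT true = false
[2.3] true AND true = true
[2.4] false AND false = false
[2] true AND true AND true AND false = false
[3.1] true AND true = true
[3.2] true → false = false
[3.3.1.1] false AND true = false
[3.3.1] NOT false = true
[3.3] NOT true = false
[3] true AND false AND false = false
[root] false OR false OR false = false
Overall: false → blocked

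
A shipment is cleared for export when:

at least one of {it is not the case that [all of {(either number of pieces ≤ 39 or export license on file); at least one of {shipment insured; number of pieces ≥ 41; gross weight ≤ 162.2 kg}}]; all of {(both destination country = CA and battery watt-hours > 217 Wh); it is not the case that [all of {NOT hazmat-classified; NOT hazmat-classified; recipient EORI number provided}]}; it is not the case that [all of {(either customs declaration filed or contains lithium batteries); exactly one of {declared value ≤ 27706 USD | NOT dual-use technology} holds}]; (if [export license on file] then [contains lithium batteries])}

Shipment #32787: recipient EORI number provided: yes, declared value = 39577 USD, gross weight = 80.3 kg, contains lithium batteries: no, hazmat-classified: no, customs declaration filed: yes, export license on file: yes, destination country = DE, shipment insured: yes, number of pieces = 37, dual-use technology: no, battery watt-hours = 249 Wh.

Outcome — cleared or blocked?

Atomic conditions:
  number of pieces ≤ 39: 37 ≤ 39 is true
  export license on file: yes → true
  shipment insured: yes → true
  number of pieces ≥ 41: 37 ≥ 41 is false
  gross weight ≤ 162.2 kg: 80.3 ≤ 162.2 is true
  destination country = CA: DE == CA is false
  battery watt-hours > 217 Wh: 249 > 217 is true
  NOT hazmat-classified: no → true
  recipient EORI number provided: yes → true
  customs declaration filed: yes → true
  contains lithium batteries: no → false
  declared value ≤ 27706 USD: 39577 ≤ 27706 is false
  NOT dual-use technology: no → true
Combine:
[1.1.1] true OR true = true
[1.1.2] true OR false OR true = true
[1.1] true AND true = true
[1] NOT true = false
[2.1] false AND true = false
[2.2.1] true AND true AND true = true
[2.2] NOT true = false
[2] false AND false = false
[3.1.1] true OR false = true
[3.1.2] exactly-one(false, true) = true
[3.1] true AND true = true
[3] NOT true = false
[4] true → false = false
[root] false OR false OR false OR false = false
Overall: false → blocked

Blocked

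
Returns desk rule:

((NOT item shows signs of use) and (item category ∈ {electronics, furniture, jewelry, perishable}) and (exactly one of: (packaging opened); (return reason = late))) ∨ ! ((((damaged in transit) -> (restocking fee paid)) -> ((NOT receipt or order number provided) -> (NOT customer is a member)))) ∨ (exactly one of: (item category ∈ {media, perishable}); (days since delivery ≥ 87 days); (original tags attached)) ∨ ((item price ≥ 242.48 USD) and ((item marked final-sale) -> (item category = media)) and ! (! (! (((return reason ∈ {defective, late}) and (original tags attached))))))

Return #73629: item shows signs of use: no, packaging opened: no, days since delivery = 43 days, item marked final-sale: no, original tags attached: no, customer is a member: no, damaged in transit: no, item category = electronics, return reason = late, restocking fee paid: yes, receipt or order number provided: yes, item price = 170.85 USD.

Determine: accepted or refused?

Accepted

Atomic conditions:
  NOT item shows signs of use: no → true
  item category ∈ {electronics, furniture, jewelry, perishable}: electronics is in the set → true
  packaging opened: no → false
  return reason = late: late == late is true
  damaged in transit: no → false
  restocking fee paid: yes → true
  NOT receipt or order number provided: yes → false
  NOT customer is a member: no → true
  item category ∈ {media, perishable}: electronics is not in the set → false
  days since delivery ≥ 87 days: 43 ≥ 87 is false
  original tags attached: no → false
  item price ≥ 242.48 USD: 170.85 ≥ 242.48 is false
  item marked final-sale: no → false
  item category = media: electronics == media is false
  return reason ∈ {defective, late}: late is in the set → true
Combine:
[1.3] exactly-one(false, true) = true
[1] true AND true AND true = true
[2.1.1] false → true (antecedent false ⇒ implication holds) = true
[2.1.2] false → true (antecedent false ⇒ implication holds) = true
[2.1] true → true = true
[2] NOT true = false
[3] exactly-one(false, false, false) = false
[4.2] false → false (antecedent false ⇒ implication holds) = true
[4.3.1.1.1] true AND false = false
[4.3.1.1] NOT false = true
[4.3.1] NOT true = false
[4.3] NOT false = true
[4] false AND true AND true = false
[root] true OR false OR false OR false = true
Overall: true → accepted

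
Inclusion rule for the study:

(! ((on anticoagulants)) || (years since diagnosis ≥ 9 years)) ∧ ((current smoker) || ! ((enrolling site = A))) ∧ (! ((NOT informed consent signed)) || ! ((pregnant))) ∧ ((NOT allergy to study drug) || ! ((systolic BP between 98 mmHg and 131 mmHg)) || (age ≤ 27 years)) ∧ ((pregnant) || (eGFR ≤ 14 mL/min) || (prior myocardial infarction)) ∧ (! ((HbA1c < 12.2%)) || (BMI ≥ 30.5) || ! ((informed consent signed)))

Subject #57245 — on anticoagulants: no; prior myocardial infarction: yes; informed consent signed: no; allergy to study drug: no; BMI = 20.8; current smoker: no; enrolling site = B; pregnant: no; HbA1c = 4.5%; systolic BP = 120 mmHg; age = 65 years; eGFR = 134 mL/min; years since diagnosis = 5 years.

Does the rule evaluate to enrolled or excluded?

Enrolled

Atomic conditions:
  on anticoagulants: no → false
  years since diagnosis ≥ 9 years: 5 ≥ 9 is false
  current smoker: no → false
  enrolling site = A: B == A is false
  NOT informed consent signed: no → true
  pregnant: no → false
  NOT allergy to study drug: no → true
  systolic BP between 98 mmHg and 131 mmHg: 120 in [98, 131] is true
  age ≤ 27 years: 65 ≤ 27 is false
  eGFR ≤ 14 mL/min: 134 ≤ 14 is false
  prior myocardial infarction: yes → true
  HbA1c < 12.2%: 4.5 < 12.2 is true
  BMI ≥ 30.5: 20.8 ≥ 30.5 is false
  informed consent signed: no → false
Combine:
[1.1] NOT false = true
[1] true OR false = true
[2.2] NOT false = true
[2] false OR true = true
[3.1] NOT true = false
[3.2] NOT false = true
[3] false OR true = true
[4.2] NOT true = false
[4] true OR false OR false = true
[5] false OR false OR true = true
[6.1] NOT true = false
[6.3] NOT false = true
[6] false OR false OR true = true
[root] true AND true AND true AND true AND true AND true = true
Overall: true → enrolled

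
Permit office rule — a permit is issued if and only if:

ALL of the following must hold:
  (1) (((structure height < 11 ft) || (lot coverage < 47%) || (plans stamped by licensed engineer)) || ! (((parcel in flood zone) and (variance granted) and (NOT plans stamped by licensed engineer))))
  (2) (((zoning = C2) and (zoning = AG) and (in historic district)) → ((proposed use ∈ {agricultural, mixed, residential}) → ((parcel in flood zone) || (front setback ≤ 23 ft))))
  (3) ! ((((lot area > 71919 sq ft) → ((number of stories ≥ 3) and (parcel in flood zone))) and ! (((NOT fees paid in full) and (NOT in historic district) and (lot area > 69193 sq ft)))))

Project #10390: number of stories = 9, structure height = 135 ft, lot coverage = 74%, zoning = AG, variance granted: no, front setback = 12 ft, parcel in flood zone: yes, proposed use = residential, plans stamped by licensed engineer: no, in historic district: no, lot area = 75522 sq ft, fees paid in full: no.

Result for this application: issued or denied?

Issued

Atomic conditions:
  structure height < 11 ft: 135 < 11 is false
  lot coverage < 47%: 74 < 47 is false
  plans stamped by licensed engineer: no → false
  parcel in flood zone: yes → true
  variance granted: no → false
  NOT plans stamped by licensed engineer: no → true
  zoning = C2: AG == C2 is false
  zoning = AG: AG == AG is true
  in historic district: no → false
  proposed use ∈ {agricultural, mixed, residential}: residential is in the set → true
  front setback ≤ 23 ft: 12 ≤ 23 is true
  lot area > 71919 sq ft: 75522 > 71919 is true
  number of stories ≥ 3: 9 ≥ 3 is true
  NOT fees paid in full: no → true
  NOT in historic district: no → true
  lot area > 69193 sq ft: 75522 > 69193 is true
Combine:
[1.1] false OR false OR false = false
[1.2.1] true AND false AND true = false
[1.2] NOT false = true
[1] false OR true = true
[2.1] false AND true AND false = false
[2.2.2] true OR true = true
[2.2] true → true = true
[2] false → true (antecedent false ⇒ implication holds) = true
[3.1.1.2] true AND true = true
[3.1.1] true → true = true
[3.1.2.1] true AND true AND true = true
[3.1.2] NOT true = false
[3.1] true AND false = false
[3] NOT false = true
[root] true AND true AND true = true
Overall: true → issued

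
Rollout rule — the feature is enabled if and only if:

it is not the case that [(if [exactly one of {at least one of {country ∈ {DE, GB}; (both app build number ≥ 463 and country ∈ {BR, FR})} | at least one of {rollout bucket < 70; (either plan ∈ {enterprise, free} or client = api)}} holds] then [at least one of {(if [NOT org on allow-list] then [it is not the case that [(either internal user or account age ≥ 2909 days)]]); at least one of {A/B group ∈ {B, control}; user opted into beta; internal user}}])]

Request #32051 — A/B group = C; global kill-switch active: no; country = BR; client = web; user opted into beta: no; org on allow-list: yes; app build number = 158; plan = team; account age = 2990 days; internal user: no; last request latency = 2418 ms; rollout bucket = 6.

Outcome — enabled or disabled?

Atomic conditions:
  country ∈ {DE, GB}: BR is not in the set → false
  app build number ≥ 463: 158 ≥ 463 is false
  country ∈ {BR, FR}: BR is in the set → true
  rollout bucket < 70: 6 < 70 is true
  plan ∈ {enterprise, free}: team is not in the set → false
  client = api: web == api is false
  NOT org on allow-list: yes → false
  internal user: no → false
  account age ≥ 2909 days: 2990 ≥ 2909 is true
  A/B group ∈ {B, control}: C is not in the set → false
  user opted into beta: no → false
Combine:
[1.1.1.2] false AND true = false
[1.1.1] false OR false = false
[1.1.2.2] false OR false = false
[1.1.2] true OR false = true
[1.1] exactly-one(false, true) = true
[1.2.1.2.1] false OR true = true
[1.2.1.2] NOT true = false
[1.2.1] false → false (antecedent false ⇒ implication holds) = true
[1.2.2] false OR false OR false = false
[1.2] true OR false = true
[1] true → true = true
[root] NOT true = false
Overall: false → disabled

Disabled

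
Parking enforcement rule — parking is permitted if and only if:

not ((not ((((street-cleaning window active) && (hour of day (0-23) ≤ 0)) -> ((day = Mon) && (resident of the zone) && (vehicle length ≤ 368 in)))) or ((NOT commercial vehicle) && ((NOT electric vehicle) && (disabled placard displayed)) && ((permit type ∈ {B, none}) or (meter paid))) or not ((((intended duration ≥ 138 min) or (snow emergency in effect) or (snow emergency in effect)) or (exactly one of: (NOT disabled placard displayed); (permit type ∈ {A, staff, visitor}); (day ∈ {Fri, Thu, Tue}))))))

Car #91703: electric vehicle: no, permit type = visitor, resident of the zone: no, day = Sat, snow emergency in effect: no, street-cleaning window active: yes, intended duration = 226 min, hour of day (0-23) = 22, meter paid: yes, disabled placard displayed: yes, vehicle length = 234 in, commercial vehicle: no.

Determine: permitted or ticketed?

Ticketed

Atomic conditions:
  street-cleaning window active: yes → true
  hour of day (0-23) ≤ 0: 22 ≤ 0 is false
  day = Mon: Sat == Mon is false
  resident of the zone: no → false
  vehicle length ≤ 368 in: 234 ≤ 368 is true
  NOT commercial vehicle: no → true
  NOT electric vehicle: no → true
  disabled placard displayed: yes → true
  permit type ∈ {B, none}: visitor is not in the set → false
  meter paid: yes → true
  intended duration ≥ 138 min: 226 ≥ 138 is true
  snow emergency in effect: no → false
  NOT disabled placard displayed: yes → false
  permit type ∈ {A, staff, visitor}: visitor is in the set → true
  day ∈ {Fri, Thu, Tue}: Sat is not in the set → false
Combine:
[1.1.1.1] true AND false = false
[1.1.1.2] false AND false AND true = false
[1.1.1] false → false (antecedent false ⇒ implication holds) = true
[1.1] NOT true = false
[1.2.2] true AND true = true
[1.2.3] false OR true = true
[1.2] true AND true AND true = true
[1.3.1.1] true OR false OR false = true
[1.3.1.2] exactly-one(false, true, false) = true
[1.3.1] true OR true = true
[1.3] NOT true = false
[1] false OR true OR false = true
[root] NOT true = false
Overall: false → ticketed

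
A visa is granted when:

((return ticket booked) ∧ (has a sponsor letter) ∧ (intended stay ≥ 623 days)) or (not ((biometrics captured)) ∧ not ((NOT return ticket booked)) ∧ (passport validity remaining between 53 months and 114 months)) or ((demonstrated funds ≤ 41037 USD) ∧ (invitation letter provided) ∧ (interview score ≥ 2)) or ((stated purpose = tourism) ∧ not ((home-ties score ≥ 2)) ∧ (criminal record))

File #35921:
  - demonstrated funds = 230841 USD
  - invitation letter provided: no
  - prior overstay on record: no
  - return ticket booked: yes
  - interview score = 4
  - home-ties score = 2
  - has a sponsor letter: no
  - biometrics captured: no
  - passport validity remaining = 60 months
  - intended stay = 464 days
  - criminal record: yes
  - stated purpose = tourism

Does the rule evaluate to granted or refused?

Atomic conditions:
  return ticket booked: yes → true
  has a sponsor letter: no → false
  intended stay ≥ 623 days: 464 ≥ 623 is false
  biometrics captured: no → false
  NOT return ticket booked: yes → false
  passport validity remaining between 53 months and 114 months: 60 in [53, 114] is true
  demonstrated funds ≤ 41037 USD: 230841 ≤ 41037 is false
  invitation letter provided: no → false
  interview score ≥ 2: 4 ≥ 2 is true
  stated purpose = tourism: tourism == tourism is true
  home-ties score ≥ 2: 2 ≥ 2 is true
  criminal record: yes → true
Combine:
[1] true AND false AND false = false
[2.1] NOT false = true
[2.2] NOT false = true
[2] true AND true AND true = true
[3] false AND false AND true = false
[4.2] NOT true = false
[4] true AND false AND true = false
[root] false OR true OR false OR false = true
Overall: true → granted

Granted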